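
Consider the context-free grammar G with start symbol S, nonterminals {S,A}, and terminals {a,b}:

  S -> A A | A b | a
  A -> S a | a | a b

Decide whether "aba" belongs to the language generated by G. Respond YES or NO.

Convert to CNF:
  S -> A A | A T1 | a
  A -> S T0 | T0 T1 | a
  T0 -> a
  T1 -> b

CYK table (by increasing span):
  [0..0]={A,S,T0}  "a"  orig:{A,S}
  [1..1]={T1}  "b"  orig:{}
  [2..2]={A,S,T0}  "a"  orig:{A,S}
  [0..1]={A,S}  "ab"
  [1..2]=∅  "ba"
  [0..2]={A,S}  "aba"

S ∈ T[0,2] ⇒ YES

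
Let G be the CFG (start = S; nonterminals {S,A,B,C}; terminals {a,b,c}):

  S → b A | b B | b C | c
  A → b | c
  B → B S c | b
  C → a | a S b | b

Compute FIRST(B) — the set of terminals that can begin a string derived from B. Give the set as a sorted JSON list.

FIRST iteration:
[1]
  A via A→b: +{b}
  A via A→c: +{c}
  B via B→b: +{b}
  C via C→a: +{a}
  C via C→b: +{b}
  S via S→b A: +{b}
  S via S→c: +{c}
  FIRST[S]={b,c}  FIRST[A]={b,c}  FIRST[B]={b}  FIRST[C]={a,b}
[2] (no change)
  FIRST[S]={b,c}  FIRST[A]={b,c}  FIRST[B]={b}  FIRST[C]={a,b}

FIRST(B) = ["b"]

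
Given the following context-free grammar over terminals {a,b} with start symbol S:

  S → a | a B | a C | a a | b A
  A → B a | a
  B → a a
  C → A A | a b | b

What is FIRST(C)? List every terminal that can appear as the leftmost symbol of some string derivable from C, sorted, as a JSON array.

FIRST iteration:
pass 1:
  A via A→a: +{a}
  B via B→a a: +{a}
  C via C→A A: +{a}
  C via C→b: +{b}
  S via S→a: +{a}
  S via S→b A: +{b}
  FIRST[S]={a,b}  FIRST[A]={a}  FIRST[B]={a}  FIRST[C]={a,b}
pass 2: — fixpoint
  FIRST[S]={a,b}  FIRST[A]={a}  FIRST[B]={a}  FIRST[C]={a,b}

FIRST(C) = ["a", "b"]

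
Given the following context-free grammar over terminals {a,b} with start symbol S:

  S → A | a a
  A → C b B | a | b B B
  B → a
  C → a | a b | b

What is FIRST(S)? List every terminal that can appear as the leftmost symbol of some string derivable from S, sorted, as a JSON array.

FIRST sets, iterate to fixpoint:
iter 1:
  A via A→a: +{a}
  A via A→b B B: +{b}
  B via B→a: +{a}
  C via C→a: +{a}
  C via C→b: +{b}
  S via S→A: +{a,b}
  FIRST[S]={a,b}  FIRST[A]={a,b}  FIRST[B]={a}  FIRST[C]={a,b}
iter 2: — fixpoint
  FIRST[S]={a,b}  FIRST[A]={a,b}  FIRST[B]={a}  FIRST[C]={a,b}

FIRST(S) = ["a", "b"]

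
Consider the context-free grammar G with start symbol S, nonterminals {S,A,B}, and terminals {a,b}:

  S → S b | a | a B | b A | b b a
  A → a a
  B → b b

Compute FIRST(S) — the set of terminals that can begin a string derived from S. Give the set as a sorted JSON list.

FIRST sets, iterate to fixpoint:
iter 1:
  A via A→a a: +{a}
  B via B→b b: +{b}
  S via S→a: +{a}
  S via S→b A: +{b}
  FIRST[S]={a,b}  FIRST[A]={a}  FIRST[B]={b}
iter 2: — fixpoint
  FIRST[S]={a,b}  FIRST[A]={a}  FIRST[B]={b}

FIRST(S) = ["a", "b"]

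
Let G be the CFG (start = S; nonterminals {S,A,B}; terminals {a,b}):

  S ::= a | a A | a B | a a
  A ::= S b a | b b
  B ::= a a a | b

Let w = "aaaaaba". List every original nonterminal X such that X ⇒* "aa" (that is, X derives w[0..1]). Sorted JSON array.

Convert to CNF:
  S -> T1 A | T1 B | T1 T1 | a
  A -> S X2 | T0 T0
  B -> T1 X3 | b
  T0 -> b
  T1 -> a
  X2 -> T0 T1
  X3 -> T1 T1

CYK fill, restricted to cells inside w[0..1]:
  T[0,0] 'a' = {S,T1}  orig:{S}
  T[1,1] 'a' = {S,T1}  orig:{S}
  T[0,1] 'aa' = {S,X3}  orig:{S}

Original NTs in T[0,1] deriving "aa": ["S"]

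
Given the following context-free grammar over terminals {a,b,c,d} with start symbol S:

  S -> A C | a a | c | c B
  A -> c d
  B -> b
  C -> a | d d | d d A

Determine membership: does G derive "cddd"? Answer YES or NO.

Convert to CNF:
  S -> A C | T0 B | T2 T2 | c
  A -> T0 T1
  B -> b
  C -> T1 T1 | T1 X3 | a
  T0 -> c
  T1 -> d
  T2 -> a
  X3 -> T1 A

Fill CYK table bottom-up:
  cell(0,0) c: {S,T0}  orig:{S}
  cell(1,1) d: {T1}  orig:{}
  cell(2,2) d: {T1}  orig:{}
  cell(3,3) d: {T1}  orig:{}
  cell(0,1) cd: {A}
  cell(1,2) dd: {C}
  cell(2,3) dd: {C}
  cell(0,2) cdd: ∅
  cell(1,3) ddd: ∅
  cell(0,3) cddd: {S}

S ∈ T[0,3] ⇒ YES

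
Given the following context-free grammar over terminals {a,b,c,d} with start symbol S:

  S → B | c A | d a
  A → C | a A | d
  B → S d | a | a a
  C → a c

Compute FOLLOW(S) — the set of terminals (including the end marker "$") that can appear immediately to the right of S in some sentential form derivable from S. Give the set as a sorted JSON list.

FIRST iteration:
round 1:
  A via A→a A: +{a}
  A via A→d: +{d}
  B via B→a: +{a}
  C via C→a c: +{a}
  S via S→B: +{a}
  S via S→c A: +{c}
  S via S→d a: +{d}
  FIRST[S]={a,c,d}  FIRST[A]={a,d}  FIRST[B]={a}  FIRST[C]={a}
round 2:
  B via B→S d: +{c,d}
  FIRST[S]={a,c,d}  FIRST[A]={a,d}  FIRST[B]={a,c,d}  FIRST[C]={a}
round 3: (stable)
  FIRST[S]={a,c,d}  FIRST[A]={a,d}  FIRST[B]={a,c,d}  FIRST[C]={a}

Compute FOLLOW by fixpoint:
FOLLOW(S) := {$}
pass 1:
  B→S d: FOLLOW(S) ⊇ FIRST(d) = {d}; new: +{d}
  S→B: FOLLOW(B) ⊇ FOLLOW(S) ⊇ {$,d}; new: +{$,d}
  S→c A: FOLLOW(A) ⊇ FOLLOW(S) ⊇ {$,d}; new: +{$,d}
  FOLLOW(S)={$,d}  FOLLOW(A)={$,d}  FOLLOW(B)={$,d}  FOLLOW(C)={}
pass 2:
  A→C: FOLLOW(C) ⊇ FOLLOW(A) ⊇ {$,d}; new: +{$,d}
  FOLLOW(S)={$,d}  FOLLOW(A)={$,d}  FOLLOW(B)={$,d}  FOLLOW(C)={$,d}
pass 3: (no change)
  FOLLOW(S)={$,d}  FOLLOW(A)={$,d}  FOLLOW(B)={$,d}  FOLLOW(C)={$,d}

FOLLOW(S) = ["$", "d"]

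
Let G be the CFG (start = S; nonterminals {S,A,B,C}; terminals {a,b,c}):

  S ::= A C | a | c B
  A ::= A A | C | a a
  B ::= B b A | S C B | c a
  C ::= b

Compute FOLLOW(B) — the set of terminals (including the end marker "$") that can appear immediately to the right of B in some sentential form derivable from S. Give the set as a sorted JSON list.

FIRST iteration:
pass 1:
  A via A→a a: +{a}
  B via B→c a: +{c}
  C via C→b: +{b}
  S via S→A C: +{a}
  S via S→c B: +{c}
  S: {a,c}  A: {a}  B: {c}  C: {b}
pass 2:
  A via A→C: +{b}
  B via B→S C B: +{a}
  S via S→A C: +{b}
  S: {a,b,c}  A: {a,b}  B: {a,c}  C: {b}
pass 3:
  B via B→S C B: +{b}
  S: {a,b,c}  A: {a,b}  B: {a,b,c}  C: {b}
pass 4: — fixpoint
  S: {a,b,c}  A: {a,b}  B: {a,b,c}  C: {b}

FOLLOW sets:
initialize: $ ∈ FOLLOW(S)
pass 1:
  A→A A: FOLLOW(A) ⊇ FIRST(A) = {a,b}; new: +{a,b}
  A→C: FOLLOW(C) ⊇ FOLLOW(A) ⊇ {a,b}; new: +{a,b}
  B→B b A: FOLLOW(B) ⊇ FIRST(b) = {b}; new: +{b}
  B→S C B: FOLLOW(S) ⊇ FIRST(C) = {b}; new: +{b}
  B→S C B: FOLLOW(C) ⊇ FIRST(B) = {a,b,c}; new: +{c}
  S→A C: FOLLOW(C) ⊇ FOLLOW(S) ⊇ {$,b}; new: +{$}
  S→c B: FOLLOW(B) ⊇ FOLLOW(S) ⊇ {$,b}; new: +{$}
  FOLLOW(S)={$,b}  FOLLOW(A)={a,b}  FOLLOW(B)={$,b}  FOLLOW(C)={$,a,b,c}
pass 2:
  B→B b A: FOLLOW(A) ⊇ FOLLOW(B) ⊇ {$,b}; new: +{$}
  FOLLOW(S)={$,b}  FOLLOW(A)={$,a,b}  FOLLOW(B)={$,b}  FOLLOW(C)={$,a,b,c}
pass 3: done
  FOLLOW(S)={$,b}  FOLLOW(A)={$,a,b}  FOLLOW(B)={$,b}  FOLLOW(C)={$,a,b,c}

FOLLOW(B) = ["$", "b"]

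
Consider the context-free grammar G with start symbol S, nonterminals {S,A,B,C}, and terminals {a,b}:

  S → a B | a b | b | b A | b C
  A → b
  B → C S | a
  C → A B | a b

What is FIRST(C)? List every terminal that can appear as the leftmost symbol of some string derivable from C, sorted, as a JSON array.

FIRST sets, iterate to fixpoint:
[1]
  A via A→b: +{b}
  B via B→a: +{a}
  C via C→A B: +{b}
  C via C→a b: +{a}
  S via S→a B: +{a}
  S via S→b: +{b}
  FIRST(S)={a,b}  FIRST(A)={b}  FIRST(B)={a}  FIRST(C)={a,b}
[2]
  B via B→C S: +{b}
  FIRST(S)={a,b}  FIRST(A)={b}  FIRST(B)={a,b}  FIRST(C)={a,b}
[3] (stable)
  FIRST(S)={a,b}  FIRST(A)={b}  FIRST(B)={a,b}  FIRST(C)={a,b}

FIRST(C) = ["a", "b"]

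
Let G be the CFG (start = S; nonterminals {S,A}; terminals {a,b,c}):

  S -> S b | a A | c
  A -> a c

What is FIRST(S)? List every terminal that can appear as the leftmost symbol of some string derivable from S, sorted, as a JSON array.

FIRST iteration:
[1]
  A via A→a c: +{a}
  S via S→a A: +{a}
  S via S→c: +{c}
  FIRST[S]={a,c}  FIRST[A]={a}
[2] done
  FIRST[S]={a,c}  FIRST[A]={a}

FIRST(S) = ["a", "c"]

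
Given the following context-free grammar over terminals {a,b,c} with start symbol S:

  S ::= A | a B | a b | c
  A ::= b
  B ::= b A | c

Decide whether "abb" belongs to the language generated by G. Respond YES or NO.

Convert to CNF:
  S -> T1 B | T1 T0 | b | c
  A -> b
  B -> T0 A | c
  T0 -> b
  T1 -> a

CYK table (by increasing span):
  [0..0]={T1}  "a"  orig:{}
  [1..1]={A,S,T0}  "b"  orig:{A,S}
  [2..2]={A,S,T0}  "b"  orig:{A,S}
  [0..1]={S}  "ab"
  [1..2]={B}  "bb"
  [0..2]={S}  "abb"

S ∈ T[0,2] ⇒ YES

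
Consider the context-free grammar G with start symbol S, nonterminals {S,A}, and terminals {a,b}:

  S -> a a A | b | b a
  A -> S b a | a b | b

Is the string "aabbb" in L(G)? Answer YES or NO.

Convert to CNF:
  S -> T0 T1 | T1 X3 | b
  A -> S X2 | T1 T0 | b
  T0 -> b
  T1 -> a
  X2 -> T0 T1
  X3 -> T1 A

Fill CYK table bottom-up:
  T[0,0] 'a' = {T1}  orig:{}
  T[1,1] 'a' = {T1}  orig:{}
  T[2,2] 'b' = {A,S,T0}  orig:{A,S}
  T[3,3] 'b' = {A,S,T0}  orig:{A,S}
  T[4,4] 'b' = {A,S,T0}  orig:{A,S}
  T[0,1] 'aa' = ∅
  T[1,2] 'ab' = {A,X3}  orig:{A}
  T[2,3] 'bb' = ∅
  T[3,4] 'bb' = ∅
  T[0,2] 'aab' = {S,X3}  orig:{S}
  T[1,3] 'abb' = ∅
  T[2,4] 'bbb' = ∅
  T[0,3] 'aabb' = ∅
  T[1,4] 'abbb' = ∅
  T[0,4] 'aabbb' = ∅

S ∉ T[0,4] ⇒ NO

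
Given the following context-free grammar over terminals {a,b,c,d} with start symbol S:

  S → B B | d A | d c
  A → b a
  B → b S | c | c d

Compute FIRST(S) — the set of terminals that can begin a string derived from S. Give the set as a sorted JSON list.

FIRST iteration:
pass 1:
  A via A→b a: +{b}
  B via B→b S: +{b}
  B via B→c: +{c}
  S via S→B B: +{b,c}
  S via S→d A: +{d}
  FIRST(S)={b,c,d}  FIRST(A)={b}  FIRST(B)={b,c}
pass 2: (stable)
  FIRST(S)={b,c,d}  FIRST(A)={b}  FIRST(B)={b,c}

FIRST(S) = ["b", "c", "d"]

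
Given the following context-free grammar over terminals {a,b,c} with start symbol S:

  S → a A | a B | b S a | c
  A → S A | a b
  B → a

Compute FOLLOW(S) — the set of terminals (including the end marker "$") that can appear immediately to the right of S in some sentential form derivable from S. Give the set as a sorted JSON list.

Compute FIRST by fixpoint:
[1]
  A via A→a b: +{a}
  B via B→a: +{a}
  S via S→a A: +{a}
  S via S→b S a: +{b}
  S via S→c: +{c}
  FIRST(S)={a,b,c}  FIRST(A)={a}  FIRST(B)={a}
[2]
  A via A→S A: +{b,c}
  FIRST(S)={a,b,c}  FIRST(A)={a,b,c}  FIRST(B)={a}
[3] — fixpoint
  FIRST(S)={a,b,c}  FIRST(A)={a,b,c}  FIRST(B)={a}

Compute FOLLOW by fixpoint:
FOLLOW(S) := {$}
pass 1:
  A→S A: FOLLOW(S) ⊇ FIRST(A) = {a,b,c}; new: +{a,b,c}
  S→a A: FOLLOW(A) ⊇ FOLLOW(S) ⊇ {$,a,b,c}; new: +{$,a,b,c}
  S→a B: FOLLOW(B) ⊇ FOLLOW(S) ⊇ {$,a,b,c}; new: +{$,a,b,c}
  S: {$,a,b,c}  A: {$,a,b,c}  B: {$,a,b,c}
pass 2: (stable)
  S: {$,a,b,c}  A: {$,a,b,c}  B: {$,a,b,c}

FOLLOW(S) = ["$", "a", "b", "c"]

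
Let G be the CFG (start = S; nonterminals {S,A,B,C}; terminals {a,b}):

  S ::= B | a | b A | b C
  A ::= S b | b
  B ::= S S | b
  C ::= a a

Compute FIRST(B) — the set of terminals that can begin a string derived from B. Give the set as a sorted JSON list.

Compute FIRST by fixpoint:
round 1:
  A via A→b: +{b}
  B via B→b: +{b}
  C via C→a a: +{a}
  S via S→B: +{b}
  S via S→a: +{a}
  S: {a,b}  A: {b}  B: {b}  C: {a}
round 2:
  A via A→S b: +{a}
  B via B→S S: +{a}
  S: {a,b}  A: {a,b}  B: {a,b}  C: {a}
round 3: (no change)
  S: {a,b}  A: {a,b}  B: {a,b}  C: {a}

FIRST(B) = ["a", "b"]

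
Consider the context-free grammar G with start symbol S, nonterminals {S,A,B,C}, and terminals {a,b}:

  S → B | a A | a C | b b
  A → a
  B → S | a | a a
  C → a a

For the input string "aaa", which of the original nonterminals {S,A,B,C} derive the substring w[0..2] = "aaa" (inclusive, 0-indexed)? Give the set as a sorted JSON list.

CNF form of G:
  S -> T0 A | T0 C | T0 T0 | T1 T1 | a
  A -> a
  B -> T0 A | T0 C | T0 T0 | T1 T1 | a
  C -> T0 T0
  T0 -> a
  T1 -> b

Fill CYK table bottom-up, restricted to cells inside w[0..2]:
  cell(0,0) a: {A,B,S,T0}  orig:{A,B,S}
  cell(1,1) a: {A,B,S,T0}  orig:{A,B,S}
  cell(2,2) a: {A,B,S,T0}  orig:{A,B,S}
  cell(0,1) aa: {B,C,S}
  cell(1,2) aa: {B,C,S}
  cell(0,2) aaa: {B,S}

Original NTs in T[0,2] deriving "aaa": ["B", "S"]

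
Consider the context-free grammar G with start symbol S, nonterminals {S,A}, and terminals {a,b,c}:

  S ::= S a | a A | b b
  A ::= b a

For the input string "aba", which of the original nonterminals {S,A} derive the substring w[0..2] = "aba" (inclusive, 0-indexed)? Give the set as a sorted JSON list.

Convert to CNF:
  S -> S T1 | T0 T0 | T1 A
  A -> T0 T1
  T0 -> b
  T1 -> a

CYK fill, restricted to cells inside w[0..2]:
  T[0,0] 'a' = {T1}  orig:{}
  T[1,1] 'b' = {T0}  orig:{}
  T[2,2] 'a' = {T1}  orig:{}
  T[0,1] 'ab' = ∅
  T[1,2] 'ba' = {A}
  T[0,2] 'aba' = {S}

Original NTs in T[0,2] deriving "aba": ["S"]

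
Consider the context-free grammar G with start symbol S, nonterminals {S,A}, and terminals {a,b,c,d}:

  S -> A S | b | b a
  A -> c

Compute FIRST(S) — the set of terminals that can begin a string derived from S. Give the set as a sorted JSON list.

Compute FIRST by fixpoint:
round 1:
  A via A→c: +{c}
  S via S→A S: +{c}
  S via S→b: +{b}
  FIRST(S)={b,c}  FIRST(A)={c}
round 2: — fixpoint
  FIRST(S)={b,c}  FIRST(A)={c}

FIRST(S) = ["b", "c"]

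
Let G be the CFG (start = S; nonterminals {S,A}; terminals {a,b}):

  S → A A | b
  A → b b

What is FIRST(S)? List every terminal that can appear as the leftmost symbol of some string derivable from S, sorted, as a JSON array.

FIRST sets, iterate to fixpoint:
pass 1:
  A via A→b b: +{b}
  S via S→A A: +{b}
  FIRST[S]={b}  FIRST[A]={b}
pass 2: (stable)
  FIRST[S]={b}  FIRST[A]={b}

FIRST(S) = ["b"]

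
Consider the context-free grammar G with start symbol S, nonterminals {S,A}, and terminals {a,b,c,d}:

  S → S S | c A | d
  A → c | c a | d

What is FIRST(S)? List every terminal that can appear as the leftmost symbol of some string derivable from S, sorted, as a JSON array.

Compute FIRST by fixpoint:
iter 1:
  A via A→c: +{c}
  A via A→d: +{d}
  S via S→c A: +{c}
  S via S→d: +{d}
  FIRST[S]={c,d}  FIRST[A]={c,d}
iter 2: (stable)
  FIRST[S]={c,d}  FIRST[A]={c,d}

FIRST(S) = ["c", "d"]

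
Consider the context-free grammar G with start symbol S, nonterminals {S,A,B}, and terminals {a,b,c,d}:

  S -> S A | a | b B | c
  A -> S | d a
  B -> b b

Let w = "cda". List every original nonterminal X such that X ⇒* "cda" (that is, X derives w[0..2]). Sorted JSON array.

Convert to CNF:
  S -> S A | T0 B | a | c
  A -> S A | T0 B | T1 T2 | a | c
  B -> T0 T0
  T0 -> b
  T1 -> d
  T2 -> a

CYK table (by increasing span), restricted to cells inside w[0..2]:
  [0..0]={A,S}  "c"
  [1..1]={T1}  "d"  orig:{}
  [2..2]={A,S,T2}  "a"  orig:{A,S}
  [0..1]=∅  "cd"
  [1..2]={A}  "da"
  [0..2]={A,S}  "cda"

Original NTs in T[0,2] deriving "cda": ["A", "S"]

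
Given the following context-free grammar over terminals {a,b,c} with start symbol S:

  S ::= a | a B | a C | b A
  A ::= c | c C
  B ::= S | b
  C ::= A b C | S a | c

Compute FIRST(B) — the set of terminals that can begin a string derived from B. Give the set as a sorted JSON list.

FIRST iteration:
round 1:
  A via A→c: +{c}
  B via B→b: +{b}
  C via C→A b C: +{c}
  S via S→a: +{a}
  S via S→b A: +{b}
  S: {a,b}  A: {c}  B: {b}  C: {c}
round 2:
  B via B→S: +{a}
  C via C→S a: +{a,b}
  S: {a,b}  A: {c}  B: {a,b}  C: {a,b,c}
round 3: — fixpoint
  S: {a,b}  A: {c}  B: {a,b}  C: {a,b,c}

FIRST(B) = ["a", "b"]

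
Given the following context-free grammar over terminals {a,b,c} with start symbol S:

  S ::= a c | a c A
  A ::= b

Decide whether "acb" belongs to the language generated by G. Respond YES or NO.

CNF form of G:
  S -> T0 T1 | T0 X2
  A -> b
  T0 -> a
  T1 -> c
  X2 -> T1 A

Fill CYK table bottom-up:
  T[0,0] 'a' = {T0}  orig:{}
  T[1,1] 'c' = {T1}  orig:{}
  T[2,2] 'b' = {A}
  T[0,1] 'ac' = {S}
  T[1,2] 'cb' = {X2}  orig:{}
  T[0,2] 'acb' = {S}

S ∈ T[0,2] ⇒ YES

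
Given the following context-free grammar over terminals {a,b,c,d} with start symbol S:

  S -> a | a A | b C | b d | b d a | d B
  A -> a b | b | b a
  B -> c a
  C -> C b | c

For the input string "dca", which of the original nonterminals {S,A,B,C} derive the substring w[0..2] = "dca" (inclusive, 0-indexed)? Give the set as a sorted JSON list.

Convert to CNF:
  S -> T0 A | T1 C | T1 T3 | T1 X4 | T3 B | a
  A -> T0 T1 | T1 T0 | b
  B -> T2 T0
  C -> C T1 | c
  T0 -> a
  T1 -> b
  T2 -> c
  T3 -> d
  X4 -> T3 T0

CYK fill (cells [i..j] with 0 ≤ i ≤ j ≤ 2 only):
  T[0,0] 'd' = {T3}  orig:{}
  T[1,1] 'c' = {C,T2}  orig:{C}
  T[2,2] 'a' = {S,T0}  orig:{S}
  T[0,1] 'dc' = ∅
  T[1,2] 'ca' = {B}
  T[0,2] 'dca' = {S}

Original NTs in T[0,2] deriving "dca": ["S"]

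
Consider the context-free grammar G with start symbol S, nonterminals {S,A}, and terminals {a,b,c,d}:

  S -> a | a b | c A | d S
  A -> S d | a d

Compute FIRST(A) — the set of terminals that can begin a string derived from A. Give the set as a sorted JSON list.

FIRST iteration:
round 1:
  A via A→a d: +{a}
  S via S→a: +{a}
  S via S→c A: +{c}
  S via S→d S: +{d}
  S: {a,c,d}  A: {a}
round 2:
  A via A→S d: +{c,d}
  S: {a,c,d}  A: {a,c,d}
round 3: done
  S: {a,c,d}  A: {a,c,d}

FIRST(A) = ["a", "c", "d"]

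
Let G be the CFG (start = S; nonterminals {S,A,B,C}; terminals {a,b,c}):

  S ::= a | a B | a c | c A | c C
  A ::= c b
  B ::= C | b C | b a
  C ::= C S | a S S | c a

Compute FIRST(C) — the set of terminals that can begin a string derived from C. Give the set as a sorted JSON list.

FIRST sets, iterate to fixpoint:
iter 1:
  A via A→c b: +{c}
  B via B→b C: +{b}
  C via C→a S S: +{a}
  C via C→c a: +{c}
  S via S→a: +{a}
  S via S→c A: +{c}
  S: {a,c}  A: {c}  B: {b}  C: {a,c}
iter 2:
  B via B→C: +{a,c}
  S: {a,c}  A: {c}  B: {a,b,c}  C: {a,c}
iter 3: done
  S: {a,c}  A: {c}  B: {a,b,c}  C: {a,c}

FIRST(C) = ["a", "c"]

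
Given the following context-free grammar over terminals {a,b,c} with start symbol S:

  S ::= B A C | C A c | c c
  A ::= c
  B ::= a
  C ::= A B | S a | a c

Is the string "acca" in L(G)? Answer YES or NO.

Convert to CNF:
  S -> B X2 | C X3 | T1 T1
  A -> c
  B -> a
  C -> A B | S T0 | T0 T1
  T0 -> a
  T1 -> c
  X2 -> A C
  X3 -> A T1

CYK table (by increasing span):
  T[0,0] 'a' = {B,T0}  orig:{B}
  T[1,1] 'c' = {A,T1}  orig:{A}
  T[2,2] 'c' = {A,T1}  orig:{A}
  T[3,3] 'a' = {B,T0}  orig:{B}
  T[0,1] 'ac' = {C}
  T[1,2] 'cc' = {S,X3}  orig:{S}
  T[2,3] 'ca' = {C}
  T[0,2] 'acc' = ∅
  T[1,3] 'cca' = {C,X2}  orig:{C}
  T[0,3] 'acca' = {S}

S ∈ T[0,3] ⇒ YES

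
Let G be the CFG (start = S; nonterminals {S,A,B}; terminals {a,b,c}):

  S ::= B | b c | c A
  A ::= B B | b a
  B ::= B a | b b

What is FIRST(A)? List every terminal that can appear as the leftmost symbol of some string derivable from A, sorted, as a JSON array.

FIRST sets, iterate to fixpoint:
pass 1:
  A via A→b a: +{b}
  B via B→b b: +{b}
  S via S→B: +{b}
  S via S→c A: +{c}
  S: {b,c}  A: {b}  B: {b}
pass 2: (no change)
  S: {b,c}  A: {b}  B: {b}

FIRST(A) = ["b"]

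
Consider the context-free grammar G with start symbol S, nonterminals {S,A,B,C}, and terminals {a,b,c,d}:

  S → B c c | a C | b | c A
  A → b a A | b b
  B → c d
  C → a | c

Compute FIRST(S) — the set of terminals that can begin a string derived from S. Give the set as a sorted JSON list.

Compute FIRST by fixpoint:
[1]
  A via A→b a A: +{b}
  B via B→c d: +{c}
  C via C→a: +{a}
  C via C→c: +{c}
  S via S→B c c: +{c}
  S via S→a C: +{a}
  S via S→b: +{b}
  FIRST(S)={a,b,c}  FIRST(A)={b}  FIRST(B)={c}  FIRST(C)={a,c}
[2] — fixpoint
  FIRST(S)={a,b,c}  FIRST(A)={b}  FIRST(B)={c}  FIRST(C)={a,c}

FIRST(S) = ["a", "b", "c"]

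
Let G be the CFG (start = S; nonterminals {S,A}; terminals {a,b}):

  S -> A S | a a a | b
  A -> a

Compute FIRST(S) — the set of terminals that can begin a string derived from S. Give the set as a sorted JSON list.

FIRST iteration:
round 1:
  A via A→a: +{a}
  S via S→A S: +{a}
  S via S→b: +{b}
  FIRST(S)={a,b}  FIRST(A)={a}
round 2: done
  FIRST(S)={a,b}  FIRST(A)={a}

FIRST(S) = ["a", "b"]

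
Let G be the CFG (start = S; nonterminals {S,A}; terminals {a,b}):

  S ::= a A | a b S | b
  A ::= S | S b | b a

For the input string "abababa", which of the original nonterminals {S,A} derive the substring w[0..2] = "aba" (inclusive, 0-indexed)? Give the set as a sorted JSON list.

CNF form of G:
  S -> T1 A | T1 X3 | b
  A -> S T0 | T0 T1 | T1 A | T1 X2 | b
  T0 -> b
  T1 -> a
  X2 -> T0 S
  X3 -> T0 S

CYK table (by increasing span) (cells [i..j] with 0 ≤ i ≤ j ≤ 2 only):
  [0..0]={T1}  "a"  orig:{}
  [1..1]={A,S,T0}  "b"  orig:{A,S}
  [2..2]={T1}  "a"  orig:{}
  [0..1]={A,S}  "ab"
  [1..2]={A}  "ba"
  [0..2]={A,S}  "aba"

Original NTs in T[0,2] deriving "aba": ["A", "S"]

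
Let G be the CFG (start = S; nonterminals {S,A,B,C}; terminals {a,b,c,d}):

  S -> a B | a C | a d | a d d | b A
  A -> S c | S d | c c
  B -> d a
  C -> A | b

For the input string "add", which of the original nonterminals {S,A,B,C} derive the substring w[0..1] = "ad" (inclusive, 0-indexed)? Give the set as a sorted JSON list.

Convert to CNF:
  S -> T2 B | T2 C | T2 T1 | T2 X4 | T3 A
  A -> S T0 | S T1 | T0 T0
  B -> T1 T2
  C -> S T0 | S T1 | T0 T0 | b
  T0 -> c
  T1 -> d
  T2 -> a
  T3 -> b
  X4 -> T1 T1

CYK fill (cells [i..j] with 0 ≤ i ≤ j ≤ 1 only):
  cell(0,0) a: {T2}  orig:{}
  cell(1,1) d: {T1}  orig:{}
  cell(0,1) ad: {S}

Original NTs in T[0,1] deriving "ad": ["S"]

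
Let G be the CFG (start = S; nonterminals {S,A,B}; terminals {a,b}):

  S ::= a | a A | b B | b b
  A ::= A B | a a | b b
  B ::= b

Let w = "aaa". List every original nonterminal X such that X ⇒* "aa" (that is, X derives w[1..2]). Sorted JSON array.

Convert to CNF:
  S -> T0 A | T1 B | T1 T1 | a
  A -> A B | T0 T0 | T1 T1
  B -> b
  T0 -> a
  T1 -> b

Fill CYK table bottom-up (cells [i..j] with 1 ≤ i ≤ j ≤ 2 only):
  [1..1]={S,T0}  "a"  orig:{S}
  [2..2]={S,T0}  "a"  orig:{S}
  [1..2]={A}  "aa"

Original NTs in T[1,2] deriving "aa": ["A"]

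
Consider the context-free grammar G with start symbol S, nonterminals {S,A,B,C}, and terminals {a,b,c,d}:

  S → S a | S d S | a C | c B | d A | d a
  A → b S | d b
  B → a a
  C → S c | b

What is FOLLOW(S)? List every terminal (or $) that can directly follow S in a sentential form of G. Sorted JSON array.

Compute FIRST by fixpoint:
pass 1:
  A via A→b S: +{b}
  A via A→d b: +{d}
  B via B→a a: +{a}
  C via C→b: +{b}
  S via S→a C: +{a}
  S via S→c B: +{c}
  S via S→d A: +{d}
  FIRST(S)={a,c,d}  FIRST(A)={b,d}  FIRST(B)={a}  FIRST(C)={b}
pass 2:
  C via C→S c: +{a,c,d}
  FIRST(S)={a,c,d}  FIRST(A)={b,d}  FIRST(B)={a}  FIRST(C)={a,b,c,d}
pass 3: — fixpoint
  FIRST(S)={a,c,d}  FIRST(A)={b,d}  FIRST(B)={a}  FIRST(C)={a,b,c,d}

FOLLOW sets:
FOLLOW(S) := {$}
round 1:
  C→S c: FOLLOW(S) ⊇ FIRST(c) = {c}; new: +{c}
  S→S a: FOLLOW(S) ⊇ FIRST(a) = {a}; new: +{a}
  S→S d S: FOLLOW(S) ⊇ FIRST(d) = {d}; new: +{d}
  S→a C: FOLLOW(C) ⊇ FOLLOW(S) ⊇ {$,a,c,d}; new: +{$,a,c,d}
  S→c B: FOLLOW(B) ⊇ FOLLOW(S) ⊇ {$,a,c,d}; new: +{$,a,c,d}
  S→d A: FOLLOW(A) ⊇ FOLLOW(S) ⊇ {$,a,c,d}; new: +{$,a,c,d}
  S: {$,a,c,d}  A: {$,a,c,d}  B: {$,a,c,d}  C: {$,a,c,d}
round 2: — fixpoint
  S: {$,a,c,d}  A: {$,a,c,d}  B: {$,a,c,d}  C: {$,a,c,d}

FOLLOW(S) = ["$", "a", "c", "d"]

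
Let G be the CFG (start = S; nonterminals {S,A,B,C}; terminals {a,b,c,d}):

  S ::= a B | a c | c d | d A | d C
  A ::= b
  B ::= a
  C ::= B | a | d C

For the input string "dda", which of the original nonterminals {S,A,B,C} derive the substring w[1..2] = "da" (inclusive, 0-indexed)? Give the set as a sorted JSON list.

CNF form of G:
  S -> T0 A | T0 C | T1 B | T1 T2 | T2 T0
  A -> b
  B -> a
  C -> T0 C | a
  T0 -> d
  T1 -> a
  T2 -> c

CYK fill (cells [i..j] with 1 ≤ i ≤ j ≤ 2 only):
  T[1,1] 'd' = {T0}  orig:{}
  T[2,2] 'a' = {B,C,T1}  orig:{B,C}
  T[1,2] 'da' = {C,S}

Original NTs in T[1,2] deriving "da": ["C", "S"]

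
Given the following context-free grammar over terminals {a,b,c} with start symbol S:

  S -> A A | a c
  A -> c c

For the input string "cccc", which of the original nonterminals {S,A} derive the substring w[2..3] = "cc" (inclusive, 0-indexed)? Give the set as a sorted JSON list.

Convert to CNF:
  S -> A A | T1 T0
  A -> T0 T0
  T0 -> c
  T1 -> a

Fill CYK table bottom-up (cells [i..j] with 2 ≤ i ≤ j ≤ 3 only):
  cell(2,2) c: {T0}  orig:{}
  cell(3,3) c: {T0}  orig:{}
  cell(2,3) cc: {A}

Original NTs in T[2,3] deriving "cc": ["A"]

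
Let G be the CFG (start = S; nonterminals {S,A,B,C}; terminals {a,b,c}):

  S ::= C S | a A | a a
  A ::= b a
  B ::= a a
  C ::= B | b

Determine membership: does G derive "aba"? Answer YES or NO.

CNF form of G:
  S -> C S | T1 A | T1 T1
  A -> T0 T1
  B -> T1 T1
  C -> T1 T1 | b
  T0 -> b
  T1 -> a

CYK table (by increasing span):
  [0..0]={T1}  "a"  orig:{}
  [1..1]={C,T0}  "b"  orig:{C}
  [2..2]={T1}  "a"  orig:{}
  [0..1]=∅  "ab"
  [1..2]={A}  "ba"
  [0..2]={S}  "aba"

S ∈ T[0,2] ⇒ YES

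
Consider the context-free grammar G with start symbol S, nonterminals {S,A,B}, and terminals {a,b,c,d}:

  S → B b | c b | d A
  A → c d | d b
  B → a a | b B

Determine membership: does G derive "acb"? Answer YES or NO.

Convert to CNF:
  S -> B T2 | T0 T2 | T1 A
  A -> T0 T1 | T1 T2
  B -> T2 B | T3 T3
  T0 -> c
  T1 -> d
  T2 -> b
  T3 -> a

Fill CYK table bottom-up:
  [0..0]={T3}  "a"  orig:{}
  [1..1]={T0}  "c"  orig:{}
  [2..2]={T2}  "b"  orig:{}
  [0..1]=∅  "ac"
  [1..2]={S}  "cb"
  [0..2]=∅  "acb"

S ∉ T[0,2] ⇒ NO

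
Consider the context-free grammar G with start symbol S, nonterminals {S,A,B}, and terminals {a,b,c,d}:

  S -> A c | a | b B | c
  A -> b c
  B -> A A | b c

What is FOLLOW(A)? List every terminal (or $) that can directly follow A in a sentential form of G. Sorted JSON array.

FIRST iteration:
pass 1:
  A via A→b c: +{b}
  B via B→A A: +{b}
  S via S→A c: +{b}
  S via S→a: +{a}
  S via S→c: +{c}
  S: {a,b,c}  A: {b}  B: {b}
pass 2: — fixpoint
  S: {a,b,c}  A: {b}  B: {b}

Compute FOLLOW by fixpoint:
FOLLOW(S) := {$}
[1]
  B→A A: FOLLOW(A) ⊇ FIRST(A) = {b}; new: +{b}
  S→A c: FOLLOW(A) ⊇ FIRST(c) = {c}; new: +{c}
  S→b B: FOLLOW(B) ⊇ FOLLOW(S) ⊇ {$}; new: +{$}
  S: {$}  A: {b,c}  B: {$}
[2]
  B→A A: FOLLOW(A) ⊇ FOLLOW(B) ⊇ {$}; new: +{$}
  S: {$}  A: {$,b,c}  B: {$}
[3] (no change)
  S: {$}  A: {$,b,c}  B: {$}

FOLLOW(A) = ["$", "b", "c"]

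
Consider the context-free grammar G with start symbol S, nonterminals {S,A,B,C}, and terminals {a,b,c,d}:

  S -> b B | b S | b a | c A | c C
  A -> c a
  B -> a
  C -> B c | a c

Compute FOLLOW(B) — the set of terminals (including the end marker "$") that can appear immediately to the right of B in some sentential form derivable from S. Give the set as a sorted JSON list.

FIRST iteration:
pass 1:
  A via A→c a: +{c}
  B via B→a: +{a}
  C via C→B c: +{a}
  S via S→b B: +{b}
  S via S→c A: +{c}
  FIRST(S)={b,c}  FIRST(A)={c}  FIRST(B)={a}  FIRST(C)={a}
pass 2: — fixpoint
  FIRST(S)={b,c}  FIRST(A)={c}  FIRST(B)={a}  FIRST(C)={a}

FOLLOW iteration:
initialize: $ ∈ FOLLOW(S)
pass 1:
  C→B c: FOLLOW(B) ⊇ FIRST(c) = {c}; new: +{c}
  S→b B: FOLLOW(B) ⊇ FOLLOW(S) ⊇ {$}; new: +{$}
  S→c A: FOLLOW(A) ⊇ FOLLOW(S) ⊇ {$}; new: +{$}
  S→c C: FOLLOW(C) ⊇ FOLLOW(S) ⊇ {$}; new: +{$}
  S: {$}  A: {$}  B: {$,c}  C: {$}
pass 2: (no change)
  S: {$}  A: {$}  B: {$,c}  C: {$}

FOLLOW(B) = ["$", "c"]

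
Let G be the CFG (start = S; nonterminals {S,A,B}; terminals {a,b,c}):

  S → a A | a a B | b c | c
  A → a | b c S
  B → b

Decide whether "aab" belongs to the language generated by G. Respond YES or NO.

CNF form of G:
  S -> T0 T1 | T2 A | T2 X4 | c
  A -> T0 X3 | a
  B -> b
  T0 -> b
  T1 -> c
  T2 -> a
  X3 -> T1 S
  X4 -> T2 B

Fill CYK table bottom-up:
  [0..0]={A,T2}  "a"  orig:{A}
  [1..1]={A,T2}  "a"  orig:{A}
  [2..2]={B,T0}  "b"  orig:{B}
  [0..1]={S}  "aa"
  [1..2]={X4}  "ab"  orig:{}
  [0..2]={S}  "aab"

S ∈ T[0,2] ⇒ YES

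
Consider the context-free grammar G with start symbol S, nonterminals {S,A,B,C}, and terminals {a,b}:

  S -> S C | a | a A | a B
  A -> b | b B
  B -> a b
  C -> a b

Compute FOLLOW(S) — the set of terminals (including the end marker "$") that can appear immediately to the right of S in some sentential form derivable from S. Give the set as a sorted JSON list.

FIRST sets, iterate to fixpoint:
pass 1:
  A via A→b: +{b}
  B via B→a b: +{a}
  C via C→a b: +{a}
  S via S→a: +{a}
  FIRST(S)={a}  FIRST(A)={b}  FIRST(B)={a}  FIRST(C)={a}
pass 2: done
  FIRST(S)={a}  FIRST(A)={b}  FIRST(B)={a}  FIRST(C)={a}

FOLLOW iteration:
FOLLOW(S) := {$}
pass 1:
  S→S C: FOLLOW(S) ⊇ FIRST(C) = {a}; new: +{a}
  S→S C: FOLLOW(C) ⊇ FOLLOW(S) ⊇ {$,a}; new: +{$,a}
  S→a A: FOLLOW(A) ⊇ FOLLOW(S) ⊇ {$,a}; new: +{$,a}
  S→a B: FOLLOW(B) ⊇ FOLLOW(S) ⊇ {$,a}; new: +{$,a}
  S: {$,a}  A: {$,a}  B: {$,a}  C: {$,a}
pass 2: — fixpoint
  S: {$,a}  A: {$,a}  B: {$,a}  C: {$,a}

FOLLOW(S) = ["$", "a"]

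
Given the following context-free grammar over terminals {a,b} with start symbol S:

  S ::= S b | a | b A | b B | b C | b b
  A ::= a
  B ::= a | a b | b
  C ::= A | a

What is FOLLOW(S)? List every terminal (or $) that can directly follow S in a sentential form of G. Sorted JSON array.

FIRST iteration:
iter 1:
  A via A→a: +{a}
  B via B→a: +{a}
  B via B→b: +{b}
  C via C→A: +{a}
  S via S→a: +{a}
  S via S→b A: +{b}
  FIRST(S)={a,b}  FIRST(A)={a}  FIRST(B)={a,b}  FIRST(C)={a}
iter 2: (no change)
  FIRST(S)={a,b}  FIRST(A)={a}  FIRST(B)={a,b}  FIRST(C)={a}

FOLLOW sets:
FOLLOW(S) := {$}
round 1:
  S→S b: FOLLOW(S) ⊇ FIRST(b) = {b}; new: +{b}
  S→b A: FOLLOW(A) ⊇ FOLLOW(S) ⊇ {$,b}; new: +{$,b}
  S→b B: FOLLOW(B) ⊇ FOLLOW(S) ⊇ {$,b}; new: +{$,b}
  S→b C: FOLLOW(C) ⊇ FOLLOW(S) ⊇ {$,b}; new: +{$,b}
  FOLLOW[S]={$,b}  FOLLOW[A]={$,b}  FOLLOW[B]={$,b}  FOLLOW[C]={$,b}
round 2: (stable)
  FOLLOW[S]={$,b}  FOLLOW[A]={$,b}  FOLLOW[B]={$,b}  FOLLOW[C]={$,b}

FOLLOW(S) = ["$", "b"]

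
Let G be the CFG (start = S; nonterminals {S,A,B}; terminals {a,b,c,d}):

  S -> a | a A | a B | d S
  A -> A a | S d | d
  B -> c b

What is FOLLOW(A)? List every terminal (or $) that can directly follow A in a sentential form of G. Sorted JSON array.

Compute FIRST by fixpoint:
pass 1:
  A via A→d: +{d}
  B via B→c b: +{c}
  S via S→a: +{a}
  S via S→d S: +{d}
  S: {a,d}  A: {d}  B: {c}
pass 2:
  A via A→S d: +{a}
  S: {a,d}  A: {a,d}  B: {c}
pass 3: done
  S: {a,d}  A: {a,d}  B: {c}

FOLLOW iteration:
seed FOLLOW(S) with $
iter 1:
  A→A a: FOLLOW(A) ⊇ FIRST(a) = {a}; new: +{a}
  A→S d: FOLLOW(S) ⊇ FIRST(d) = {d}; new: +{d}
  S→a A: FOLLOW(A) ⊇ FOLLOW(S) ⊇ {$,d}; new: +{$,d}
  S→a B: FOLLOW(B) ⊇ FOLLOW(S) ⊇ {$,d}; new: +{$,d}
  S: {$,d}  A: {$,a,d}  B: {$,d}
iter 2: — fixpoint
  S: {$,d}  A: {$,a,d}  B: {$,d}

FOLLOW(A) = ["$", "a", "d"]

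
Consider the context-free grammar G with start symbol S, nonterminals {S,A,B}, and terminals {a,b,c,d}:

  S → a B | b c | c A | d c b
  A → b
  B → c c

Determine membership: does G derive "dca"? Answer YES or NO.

Convert to CNF:
  S -> T0 A | T1 B | T2 T0 | T3 X4
  A -> b
  B -> T0 T0
  T0 -> c
  T1 -> a
  T2 -> b
  T3 -> d
  X4 -> T0 T2

CYK table (by increasing span):
  T[0,0] 'd' = {T3}  orig:{}
  T[1,1] 'c' = {T0}  orig:{}
  T[2,2] 'a' = {T1}  orig:{}
  T[0,1] 'dc' = ∅
  T[1,2] 'ca' = ∅
  T[0,2] 'dca' = ∅

S ∉ T[0,2] ⇒ NO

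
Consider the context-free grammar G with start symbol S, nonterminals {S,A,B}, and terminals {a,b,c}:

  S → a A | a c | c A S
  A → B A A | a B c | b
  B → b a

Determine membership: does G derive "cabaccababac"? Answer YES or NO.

Convert to CNF:
  S -> T0 A | T0 T1 | T1 X5
  A -> B X3 | T0 X4 | b
  B -> T2 T0
  T0 -> a
  T1 -> c
  T2 -> b
  X3 -> A A
  X4 -> B T1
  X5 -> A S

CYK fill:
  T[0,0] 'c' = {T1}  orig:{}
  T[1,1] 'a' = {T0}  orig:{}
  T[2,2] 'b' = {A,T2}  orig:{A}
  T[3,3] 'a' = {T0}  orig:{}
  T[4,4] 'c' = {T1}  orig:{}
  T[5,5] 'c' = {T1}  orig:{}
  T[6,6] 'a' = {T0}  orig:{}
  T[7,7] 'b' = {A,T2}  orig:{A}
  T[8,8] 'a' = {T0}  orig:{}
  T[9,9] 'b' = {A,T2}  orig:{A}
  T[10,10] 'a' = {T0}  orig:{}
  T[11,11] 'c' = {T1}  orig:{}
  T[0,1] 'ca' = ∅
  T[1,2] 'ab' = {S}
  T[2,3] 'ba' = {B}
  T[3,4] 'ac' = {S}
  T[4,5] 'cc' = ∅
  T[5,6] 'ca' = ∅
  T[6,7] 'ab' = {S}
  T[7,8] 'ba' = {B}
  T[8,9] 'ab' = {S}
  T[9,10] 'ba' = {B}
  T[10,11] 'ac' = {S}
  T[0,2] 'cab' = ∅
  T[1,3] 'aba' = ∅
  T[2,4] 'bac' = {X4,X5}  orig:{}
  T[3,5] 'acc' = ∅
  T[4,6] 'cca' = ∅
  T[5,7] 'cab' = ∅
  T[6,8] 'aba' = ∅
  T[7,9] 'bab' = {X5}  orig:{}
  T[8,10] 'aba' = ∅
  T[9,11] 'bac' = {X4,X5}  orig:{}
  T[0,3] 'caba' = ∅
  T[1,4] 'abac' = {A}
  T[2,5] 'bacc' = ∅
  T[3,6] 'acca' = ∅
  T[4,7] 'ccab' = ∅
  T[5,8] 'caba' = ∅
  T[6,9] 'abab' = ∅
  T[7,10] 'baba' = ∅
  T[8,11] 'abac' = {A}
  T[0,4] 'cabac' = ∅
  T[1,5] 'abacc' = ∅
  T[2,6] 'bacca' = ∅
  T[3,7] 'accab' = ∅
  T[4,8] 'ccaba' = ∅
  T[5,9] 'cabab' = ∅
  T[6,10] 'ababa' = ∅
  T[7,11] 'babac' = {X3}  orig:{}
  T[0,5] 'cabacc' = ∅
  T[1,6] 'abacca' = ∅
  T[2,7] 'baccab' = ∅
  T[3,8] 'accaba' = ∅
  T[4,9] 'ccabab' = ∅
  T[5,10] 'cababa' = ∅
  T[6,11] 'ababac' = ∅
  T[0,6] 'cabacca' = ∅
  T[1,7] 'abaccab' = ∅
  T[2,8] 'baccaba' = ∅
  T[3,9] 'accabab' = ∅
  T[4,10] 'ccababa' = ∅
  T[5,11] 'cababac' = ∅
  T[0,7] 'cabaccab' = ∅
  T[1,8] 'abaccaba' = ∅
  T[2,9] 'baccabab' = ∅
  T[3,10] 'accababa' = ∅
  T[4,11] 'ccababac' = ∅
  T[0,8] 'cabaccaba' = ∅
  T[1,9] 'abaccabab' = ∅
  T[2,10] 'baccababa' = ∅
  T[3,11] 'accababac' = ∅
  T[0,9] 'cabaccabab' = ∅
  T[1,10] 'abaccababa' = ∅
  T[2,11] 'baccababac' = ∅
  T[0,10] 'cabaccababa' = ∅
  T[1,11] 'abaccababac' = ∅
  T[0,11] 'cabaccababac' = ∅

S ∉ T[0,11] ⇒ NO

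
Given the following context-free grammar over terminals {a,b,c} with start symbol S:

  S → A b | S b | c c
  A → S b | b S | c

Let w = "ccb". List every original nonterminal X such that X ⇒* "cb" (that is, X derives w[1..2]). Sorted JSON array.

Convert to CNF:
  S -> A T0 | S T0 | T1 T1
  A -> S T0 | T0 S | c
  T0 -> b
  T1 -> c

CYK fill — only the sub-triangle for w[1..2]:
  T[1,1] 'c' = {A,T1}  orig:{A}
  T[2,2] 'b' = {T0}  orig:{}
  T[1,2] 'cb' = {S}

Original NTs in T[1,2] deriving "cb": ["S"]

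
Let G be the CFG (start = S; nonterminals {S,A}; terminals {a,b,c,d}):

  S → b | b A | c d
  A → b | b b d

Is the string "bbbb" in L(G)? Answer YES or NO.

CNF form of G:
  S -> T0 A | T2 T1 | b
  A -> T0 X3 | b
  T0 -> b
  T1 -> d
  T2 -> c
  X3 -> T0 T1

CYK table (by increasing span):
  T[0,0] 'b' = {A,S,T0}  orig:{A,S}
  T[1,1] 'b' = {A,S,T0}  orig:{A,S}
  T[2,2] 'b' = {A,S,T0}  orig:{A,S}
  T[3,3] 'b' = {A,S,T0}  orig:{A,S}
  T[0,1] 'bb' = {S}
  T[1,2] 'bb' = {S}
  T[2,3] 'bb' = {S}
  T[0,2] 'bbb' = ∅
  T[1,3] 'bbb' = ∅
  T[0,3] 'bbbb' = ∅

S ∉ T[0,3] ⇒ NO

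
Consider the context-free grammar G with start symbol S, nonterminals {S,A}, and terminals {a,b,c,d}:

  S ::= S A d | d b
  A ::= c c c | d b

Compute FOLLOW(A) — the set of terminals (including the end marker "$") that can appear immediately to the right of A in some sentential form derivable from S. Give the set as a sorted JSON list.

Compute FIRST by fixpoint:
pass 1:
  A via A→c c c: +{c}
  A via A→d b: +{d}
  S via S→d b: +{d}
  FIRST(S)={d}  FIRST(A)={c,d}
pass 2: — fixpoint
  FIRST(S)={d}  FIRST(A)={c,d}

Compute FOLLOW by fixpoint:
FOLLOW(S) := {$}
pass 1:
  S→S A d: FOLLOW(S) ⊇ FIRST(A) = {c,d}; new: +{c,d}
  S→S A d: FOLLOW(A) ⊇ FIRST(d) = {d}; new: +{d}
  FOLLOW[S]={$,c,d}  FOLLOW[A]={d}
pass 2: done
  FOLLOW[S]={$,c,d}  FOLLOW[A]={d}

FOLLOW(A) = ["d"]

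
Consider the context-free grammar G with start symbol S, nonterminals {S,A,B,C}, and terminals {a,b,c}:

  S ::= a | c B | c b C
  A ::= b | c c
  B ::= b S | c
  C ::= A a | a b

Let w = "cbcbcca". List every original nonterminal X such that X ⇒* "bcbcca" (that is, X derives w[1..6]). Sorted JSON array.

CNF form of G:
  S -> T0 B | T0 X3 | a
  A -> T0 T0 | b
  B -> T1 S | c
  C -> A T2 | T2 T1
  T0 -> c
  T1 -> b
  T2 -> a
  X3 -> T1 C

CYK fill — only the sub-triangle for w[1..6]:
  T[1,1] 'b' = {A,T1}  orig:{A}
  T[2,2] 'c' = {B,T0}  orig:{B}
  T[3,3] 'b' = {A,T1}  orig:{A}
  T[4,4] 'c' = {B,T0}  orig:{B}
  T[5,5] 'c' = {B,T0}  orig:{B}
  T[6,6] 'a' = {S,T2}  orig:{S}
  T[1,2] 'bc' = ∅
  T[2,3] 'cb' = ∅
  T[3,4] 'bc' = ∅
  T[4,5] 'cc' = {A,S}
  T[5,6] 'ca' = ∅
  T[1,3] 'bcb' = ∅
  T[2,4] 'cbc' = ∅
  T[3,5] 'bcc' = {B}
  T[4,6] 'cca' = {C}
  T[1,4] 'bcbc' = ∅
  T[2,5] 'cbcc' = {S}
  T[3,6] 'bcca' = {X3}  orig:{}
  T[1,5] 'bcbcc' = {B}
  T[2,6] 'cbcca' = {S}
  T[1,6] 'bcbcca' = {B}

Original NTs in T[1,6] deriving "bcbcca": ["B"]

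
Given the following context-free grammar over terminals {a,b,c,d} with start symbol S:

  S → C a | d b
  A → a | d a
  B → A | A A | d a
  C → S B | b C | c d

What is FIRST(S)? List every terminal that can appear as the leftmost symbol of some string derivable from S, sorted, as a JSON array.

FIRST sets, iterate to fixpoint:
[1]
  A via A→a: +{a}
  A via A→d a: +{d}
  B via B→A: +{a,d}
  C via C→b C: +{b}
  C via C→c d: +{c}
  S via S→C a: +{b,c}
  S via S→d b: +{d}
  FIRST[S]={b,c,d}  FIRST[A]={a,d}  FIRST[B]={a,d}  FIRST[C]={b,c}
[2]
  C via C→S B: +{d}
  FIRST[S]={b,c,d}  FIRST[A]={a,d}  FIRST[B]={a,d}  FIRST[C]={b,c,d}
[3] (stable)
  FIRST[S]={b,c,d}  FIRST[A]={a,d}  FIRST[B]={a,d}  FIRST[C]={b,c,d}

FIRST(S) = ["b", "c", "d"]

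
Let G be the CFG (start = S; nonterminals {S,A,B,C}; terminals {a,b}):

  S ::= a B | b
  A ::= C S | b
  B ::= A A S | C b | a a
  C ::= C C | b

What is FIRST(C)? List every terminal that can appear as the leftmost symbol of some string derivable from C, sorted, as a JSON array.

FIRST iteration:
[1]
  A via A→b: +{b}
  B via B→A A S: +{b}
  B via B→a a: +{a}
  C via C→b: +{b}
  S via S→a B: +{a}
  S via S→b: +{b}
  FIRST(S)={a,b}  FIRST(A)={b}  FIRST(B)={a,b}  FIRST(C)={b}
[2] (stable)
  FIRST(S)={a,b}  FIRST(A)={b}  FIRST(B)={a,b}  FIRST(C)={b}

FIRST(C) = ["b"]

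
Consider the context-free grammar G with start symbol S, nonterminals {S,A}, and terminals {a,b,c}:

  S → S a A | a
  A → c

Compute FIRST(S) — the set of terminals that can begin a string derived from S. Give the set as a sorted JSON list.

Compute FIRST by fixpoint:
[1]
  A via A→c: +{c}
  S via S→a: +{a}
  S: {a}  A: {c}
[2] done
  S: {a}  A: {c}

FIRST(S) = ["a"]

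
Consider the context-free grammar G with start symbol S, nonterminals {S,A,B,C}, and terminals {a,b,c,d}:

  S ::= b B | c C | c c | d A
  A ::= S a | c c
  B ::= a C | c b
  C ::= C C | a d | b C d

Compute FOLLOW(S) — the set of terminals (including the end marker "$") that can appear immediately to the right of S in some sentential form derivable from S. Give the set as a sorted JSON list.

Compute FIRST by fixpoint:
pass 1:
  A via A→c c: +{c}
  B via B→a C: +{a}
  B via B→c b: +{c}
  C via C→a d: +{a}
  C via C→b C d: +{b}
  S via S→b B: +{b}
  S via S→c C: +{c}
  S via S→d A: +{d}
  S: {b,c,d}  A: {c}  B: {a,c}  C: {a,b}
pass 2:
  A via A→S a: +{b,d}
  S: {b,c,d}  A: {b,c,d}  B: {a,c}  C: {a,b}
pass 3: — fixpoint
  S: {b,c,d}  A: {b,c,d}  B: {a,c}  C: {a,b}

FOLLOW sets:
FOLLOW(S) := {$}
pass 1:
  A→S a: FOLLOW(S) ⊇ FIRST(a) = {a}; new: +{a}
  C→C C: FOLLOW(C) ⊇ FIRST(C) = {a,b}; new: +{a,b}
  C→b C d: FOLLOW(C) ⊇ FIRST(d) = {d}; new: +{d}
  S→b B: FOLLOW(B) ⊇ FOLLOW(S) ⊇ {$,a}; new: +{$,a}
  S→c C: FOLLOW(C) ⊇ FOLLOW(S) ⊇ {$,a}; new: +{$}
  S→d A: FOLLOW(A) ⊇ FOLLOW(S) ⊇ {$,a}; new: +{$,a}
  FOLLOW[S]={$,a}  FOLLOW[A]={$,a}  FOLLOW[B]={$,a}  FOLLOW[C]={$,a,b,d}
pass 2: (stable)
  FOLLOW[S]={$,a}  FOLLOW[A]={$,a}  FOLLOW[B]={$,a}  FOLLOW[C]={$,a,b,d}

FOLLOW(S) = ["$", "a"]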